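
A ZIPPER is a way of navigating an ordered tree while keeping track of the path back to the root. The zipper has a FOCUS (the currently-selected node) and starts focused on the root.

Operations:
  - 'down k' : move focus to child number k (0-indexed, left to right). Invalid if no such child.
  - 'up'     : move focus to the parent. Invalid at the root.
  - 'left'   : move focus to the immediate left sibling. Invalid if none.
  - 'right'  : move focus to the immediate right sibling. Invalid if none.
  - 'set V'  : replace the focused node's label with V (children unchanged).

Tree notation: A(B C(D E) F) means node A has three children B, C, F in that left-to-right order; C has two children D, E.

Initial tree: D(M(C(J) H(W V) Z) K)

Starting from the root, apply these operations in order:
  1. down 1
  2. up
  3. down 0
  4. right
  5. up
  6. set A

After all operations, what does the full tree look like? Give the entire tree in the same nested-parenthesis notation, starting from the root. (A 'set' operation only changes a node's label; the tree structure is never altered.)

Step 1 (down 1): focus=K path=1 depth=1 children=[] left=['M'] right=[] parent=D
Step 2 (up): focus=D path=root depth=0 children=['M', 'K'] (at root)
Step 3 (down 0): focus=M path=0 depth=1 children=['C', 'H', 'Z'] left=[] right=['K'] parent=D
Step 4 (right): focus=K path=1 depth=1 children=[] left=['M'] right=[] parent=D
Step 5 (up): focus=D path=root depth=0 children=['M', 'K'] (at root)
Step 6 (set A): focus=A path=root depth=0 children=['M', 'K'] (at root)

Answer: A(M(C(J) H(W V) Z) K)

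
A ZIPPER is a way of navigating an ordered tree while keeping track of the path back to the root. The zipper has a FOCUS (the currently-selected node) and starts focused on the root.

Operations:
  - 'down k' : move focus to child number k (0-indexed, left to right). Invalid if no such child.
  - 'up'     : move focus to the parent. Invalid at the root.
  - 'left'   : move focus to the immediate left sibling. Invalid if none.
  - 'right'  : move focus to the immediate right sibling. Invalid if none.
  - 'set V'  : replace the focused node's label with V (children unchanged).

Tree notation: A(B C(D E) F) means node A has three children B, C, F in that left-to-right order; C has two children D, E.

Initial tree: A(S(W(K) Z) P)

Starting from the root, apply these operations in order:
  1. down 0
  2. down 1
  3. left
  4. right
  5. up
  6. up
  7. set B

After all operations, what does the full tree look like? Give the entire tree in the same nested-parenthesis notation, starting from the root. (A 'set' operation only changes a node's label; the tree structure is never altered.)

Answer: B(S(W(K) Z) P)

Derivation:
Step 1 (down 0): focus=S path=0 depth=1 children=['W', 'Z'] left=[] right=['P'] parent=A
Step 2 (down 1): focus=Z path=0/1 depth=2 children=[] left=['W'] right=[] parent=S
Step 3 (left): focus=W path=0/0 depth=2 children=['K'] left=[] right=['Z'] parent=S
Step 4 (right): focus=Z path=0/1 depth=2 children=[] left=['W'] right=[] parent=S
Step 5 (up): focus=S path=0 depth=1 children=['W', 'Z'] left=[] right=['P'] parent=A
Step 6 (up): focus=A path=root depth=0 children=['S', 'P'] (at root)
Step 7 (set B): focus=B path=root depth=0 children=['S', 'P'] (at root)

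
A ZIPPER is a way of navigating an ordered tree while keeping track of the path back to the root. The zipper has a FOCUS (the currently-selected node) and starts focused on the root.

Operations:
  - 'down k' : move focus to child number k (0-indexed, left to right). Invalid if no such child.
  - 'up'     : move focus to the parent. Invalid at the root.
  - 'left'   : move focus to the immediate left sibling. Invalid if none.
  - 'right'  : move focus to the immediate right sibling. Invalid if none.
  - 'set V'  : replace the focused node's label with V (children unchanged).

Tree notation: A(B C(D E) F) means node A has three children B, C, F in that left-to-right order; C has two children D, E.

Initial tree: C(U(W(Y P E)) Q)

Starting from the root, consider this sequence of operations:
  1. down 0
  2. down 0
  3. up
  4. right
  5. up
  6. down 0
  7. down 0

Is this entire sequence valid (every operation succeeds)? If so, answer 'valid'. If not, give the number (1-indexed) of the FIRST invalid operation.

Answer: valid

Derivation:
Step 1 (down 0): focus=U path=0 depth=1 children=['W'] left=[] right=['Q'] parent=C
Step 2 (down 0): focus=W path=0/0 depth=2 children=['Y', 'P', 'E'] left=[] right=[] parent=U
Step 3 (up): focus=U path=0 depth=1 children=['W'] left=[] right=['Q'] parent=C
Step 4 (right): focus=Q path=1 depth=1 children=[] left=['U'] right=[] parent=C
Step 5 (up): focus=C path=root depth=0 children=['U', 'Q'] (at root)
Step 6 (down 0): focus=U path=0 depth=1 children=['W'] left=[] right=['Q'] parent=C
Step 7 (down 0): focus=W path=0/0 depth=2 children=['Y', 'P', 'E'] left=[] right=[] parent=U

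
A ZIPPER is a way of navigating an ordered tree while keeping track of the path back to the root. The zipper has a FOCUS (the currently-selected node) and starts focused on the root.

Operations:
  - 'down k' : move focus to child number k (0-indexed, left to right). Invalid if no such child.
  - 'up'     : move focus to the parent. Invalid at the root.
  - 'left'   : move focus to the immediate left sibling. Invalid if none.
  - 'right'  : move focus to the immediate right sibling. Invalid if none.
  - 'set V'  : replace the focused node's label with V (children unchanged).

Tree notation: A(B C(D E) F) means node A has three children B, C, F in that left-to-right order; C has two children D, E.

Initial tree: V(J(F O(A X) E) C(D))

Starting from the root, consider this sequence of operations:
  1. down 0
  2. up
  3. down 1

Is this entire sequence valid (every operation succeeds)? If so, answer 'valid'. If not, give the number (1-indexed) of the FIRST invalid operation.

Answer: valid

Derivation:
Step 1 (down 0): focus=J path=0 depth=1 children=['F', 'O', 'E'] left=[] right=['C'] parent=V
Step 2 (up): focus=V path=root depth=0 children=['J', 'C'] (at root)
Step 3 (down 1): focus=C path=1 depth=1 children=['D'] left=['J'] right=[] parent=V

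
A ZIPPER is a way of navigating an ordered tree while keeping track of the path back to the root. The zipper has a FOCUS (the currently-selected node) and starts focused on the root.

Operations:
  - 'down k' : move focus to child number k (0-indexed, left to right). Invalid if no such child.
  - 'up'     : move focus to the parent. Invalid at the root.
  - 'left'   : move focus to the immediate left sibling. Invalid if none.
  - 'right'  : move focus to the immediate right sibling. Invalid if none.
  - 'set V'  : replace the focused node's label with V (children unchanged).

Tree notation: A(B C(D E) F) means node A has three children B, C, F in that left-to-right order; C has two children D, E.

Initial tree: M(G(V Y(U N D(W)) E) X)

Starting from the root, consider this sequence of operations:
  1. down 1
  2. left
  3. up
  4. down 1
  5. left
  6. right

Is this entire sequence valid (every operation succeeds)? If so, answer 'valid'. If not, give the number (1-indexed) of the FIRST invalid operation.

Step 1 (down 1): focus=X path=1 depth=1 children=[] left=['G'] right=[] parent=M
Step 2 (left): focus=G path=0 depth=1 children=['V', 'Y', 'E'] left=[] right=['X'] parent=M
Step 3 (up): focus=M path=root depth=0 children=['G', 'X'] (at root)
Step 4 (down 1): focus=X path=1 depth=1 children=[] left=['G'] right=[] parent=M
Step 5 (left): focus=G path=0 depth=1 children=['V', 'Y', 'E'] left=[] right=['X'] parent=M
Step 6 (right): focus=X path=1 depth=1 children=[] left=['G'] right=[] parent=M

Answer: valid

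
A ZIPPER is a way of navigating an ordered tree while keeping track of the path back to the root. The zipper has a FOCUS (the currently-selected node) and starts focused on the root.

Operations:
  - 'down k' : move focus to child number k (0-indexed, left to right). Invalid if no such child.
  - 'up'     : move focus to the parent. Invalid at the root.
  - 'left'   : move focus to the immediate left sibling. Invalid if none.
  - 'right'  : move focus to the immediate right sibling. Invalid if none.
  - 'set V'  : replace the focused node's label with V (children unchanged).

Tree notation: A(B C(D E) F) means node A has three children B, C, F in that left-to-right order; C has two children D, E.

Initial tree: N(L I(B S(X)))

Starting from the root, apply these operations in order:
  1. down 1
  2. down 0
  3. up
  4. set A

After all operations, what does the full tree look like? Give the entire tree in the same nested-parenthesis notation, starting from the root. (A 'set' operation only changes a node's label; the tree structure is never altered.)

Step 1 (down 1): focus=I path=1 depth=1 children=['B', 'S'] left=['L'] right=[] parent=N
Step 2 (down 0): focus=B path=1/0 depth=2 children=[] left=[] right=['S'] parent=I
Step 3 (up): focus=I path=1 depth=1 children=['B', 'S'] left=['L'] right=[] parent=N
Step 4 (set A): focus=A path=1 depth=1 children=['B', 'S'] left=['L'] right=[] parent=N

Answer: N(L A(B S(X)))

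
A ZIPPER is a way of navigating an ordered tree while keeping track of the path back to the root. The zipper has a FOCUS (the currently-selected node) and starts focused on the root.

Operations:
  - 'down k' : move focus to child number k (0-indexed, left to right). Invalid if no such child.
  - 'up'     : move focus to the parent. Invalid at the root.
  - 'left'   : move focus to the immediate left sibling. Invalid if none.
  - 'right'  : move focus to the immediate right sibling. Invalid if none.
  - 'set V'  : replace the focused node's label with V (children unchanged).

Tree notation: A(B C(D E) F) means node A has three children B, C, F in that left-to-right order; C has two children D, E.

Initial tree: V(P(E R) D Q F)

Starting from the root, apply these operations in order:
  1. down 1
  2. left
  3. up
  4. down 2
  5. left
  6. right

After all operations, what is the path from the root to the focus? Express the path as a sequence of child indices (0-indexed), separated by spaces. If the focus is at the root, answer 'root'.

Step 1 (down 1): focus=D path=1 depth=1 children=[] left=['P'] right=['Q', 'F'] parent=V
Step 2 (left): focus=P path=0 depth=1 children=['E', 'R'] left=[] right=['D', 'Q', 'F'] parent=V
Step 3 (up): focus=V path=root depth=0 children=['P', 'D', 'Q', 'F'] (at root)
Step 4 (down 2): focus=Q path=2 depth=1 children=[] left=['P', 'D'] right=['F'] parent=V
Step 5 (left): focus=D path=1 depth=1 children=[] left=['P'] right=['Q', 'F'] parent=V
Step 6 (right): focus=Q path=2 depth=1 children=[] left=['P', 'D'] right=['F'] parent=V

Answer: 2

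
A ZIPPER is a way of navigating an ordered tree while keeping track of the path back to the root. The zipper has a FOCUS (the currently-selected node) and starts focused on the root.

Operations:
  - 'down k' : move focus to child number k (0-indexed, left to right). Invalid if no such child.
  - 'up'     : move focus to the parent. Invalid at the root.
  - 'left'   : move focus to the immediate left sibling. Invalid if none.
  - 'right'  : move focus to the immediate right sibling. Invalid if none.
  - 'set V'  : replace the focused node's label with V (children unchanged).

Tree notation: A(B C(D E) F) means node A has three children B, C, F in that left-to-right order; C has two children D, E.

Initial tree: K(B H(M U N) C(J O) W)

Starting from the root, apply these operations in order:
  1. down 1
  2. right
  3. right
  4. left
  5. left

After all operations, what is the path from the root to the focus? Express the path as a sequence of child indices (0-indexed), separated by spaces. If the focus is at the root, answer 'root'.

Answer: 1

Derivation:
Step 1 (down 1): focus=H path=1 depth=1 children=['M', 'U', 'N'] left=['B'] right=['C', 'W'] parent=K
Step 2 (right): focus=C path=2 depth=1 children=['J', 'O'] left=['B', 'H'] right=['W'] parent=K
Step 3 (right): focus=W path=3 depth=1 children=[] left=['B', 'H', 'C'] right=[] parent=K
Step 4 (left): focus=C path=2 depth=1 children=['J', 'O'] left=['B', 'H'] right=['W'] parent=K
Step 5 (left): focus=H path=1 depth=1 children=['M', 'U', 'N'] left=['B'] right=['C', 'W'] parent=K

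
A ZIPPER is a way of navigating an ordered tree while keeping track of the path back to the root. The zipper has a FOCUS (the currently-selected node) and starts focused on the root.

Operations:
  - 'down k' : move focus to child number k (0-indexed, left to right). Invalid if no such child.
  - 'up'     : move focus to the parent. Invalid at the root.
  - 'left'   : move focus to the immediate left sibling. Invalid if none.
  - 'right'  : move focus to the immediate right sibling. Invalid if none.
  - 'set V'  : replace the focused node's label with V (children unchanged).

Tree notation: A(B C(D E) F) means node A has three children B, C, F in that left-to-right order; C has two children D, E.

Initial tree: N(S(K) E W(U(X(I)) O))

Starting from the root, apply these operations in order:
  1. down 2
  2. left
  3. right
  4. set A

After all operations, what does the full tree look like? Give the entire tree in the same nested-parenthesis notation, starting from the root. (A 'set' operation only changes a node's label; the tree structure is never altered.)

Answer: N(S(K) E A(U(X(I)) O))

Derivation:
Step 1 (down 2): focus=W path=2 depth=1 children=['U', 'O'] left=['S', 'E'] right=[] parent=N
Step 2 (left): focus=E path=1 depth=1 children=[] left=['S'] right=['W'] parent=N
Step 3 (right): focus=W path=2 depth=1 children=['U', 'O'] left=['S', 'E'] right=[] parent=N
Step 4 (set A): focus=A path=2 depth=1 children=['U', 'O'] left=['S', 'E'] right=[] parent=N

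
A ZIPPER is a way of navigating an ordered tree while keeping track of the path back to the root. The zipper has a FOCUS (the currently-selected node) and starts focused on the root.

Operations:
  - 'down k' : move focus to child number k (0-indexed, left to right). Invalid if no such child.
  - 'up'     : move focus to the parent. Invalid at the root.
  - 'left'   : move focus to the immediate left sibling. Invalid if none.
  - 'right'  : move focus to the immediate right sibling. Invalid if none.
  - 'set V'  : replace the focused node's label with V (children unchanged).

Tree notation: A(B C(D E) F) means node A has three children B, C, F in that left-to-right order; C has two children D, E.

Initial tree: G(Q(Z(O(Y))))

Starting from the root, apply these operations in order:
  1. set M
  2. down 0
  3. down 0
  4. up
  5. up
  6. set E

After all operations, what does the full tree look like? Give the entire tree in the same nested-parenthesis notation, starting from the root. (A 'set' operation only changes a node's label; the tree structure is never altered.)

Step 1 (set M): focus=M path=root depth=0 children=['Q'] (at root)
Step 2 (down 0): focus=Q path=0 depth=1 children=['Z'] left=[] right=[] parent=M
Step 3 (down 0): focus=Z path=0/0 depth=2 children=['O'] left=[] right=[] parent=Q
Step 4 (up): focus=Q path=0 depth=1 children=['Z'] left=[] right=[] parent=M
Step 5 (up): focus=M path=root depth=0 children=['Q'] (at root)
Step 6 (set E): focus=E path=root depth=0 children=['Q'] (at root)

Answer: E(Q(Z(O(Y))))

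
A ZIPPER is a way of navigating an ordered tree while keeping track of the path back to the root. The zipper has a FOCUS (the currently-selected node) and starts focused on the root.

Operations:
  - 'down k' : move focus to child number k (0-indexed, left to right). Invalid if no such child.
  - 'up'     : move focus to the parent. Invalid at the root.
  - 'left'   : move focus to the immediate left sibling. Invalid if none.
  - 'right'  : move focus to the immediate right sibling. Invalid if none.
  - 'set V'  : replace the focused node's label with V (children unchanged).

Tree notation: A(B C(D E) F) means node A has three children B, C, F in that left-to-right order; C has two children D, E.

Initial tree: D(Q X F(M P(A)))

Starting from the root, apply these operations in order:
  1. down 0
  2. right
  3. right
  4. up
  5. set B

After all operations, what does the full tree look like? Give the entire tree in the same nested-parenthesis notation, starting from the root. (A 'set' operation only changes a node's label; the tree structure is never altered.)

Answer: B(Q X F(M P(A)))

Derivation:
Step 1 (down 0): focus=Q path=0 depth=1 children=[] left=[] right=['X', 'F'] parent=D
Step 2 (right): focus=X path=1 depth=1 children=[] left=['Q'] right=['F'] parent=D
Step 3 (right): focus=F path=2 depth=1 children=['M', 'P'] left=['Q', 'X'] right=[] parent=D
Step 4 (up): focus=D path=root depth=0 children=['Q', 'X', 'F'] (at root)
Step 5 (set B): focus=B path=root depth=0 children=['Q', 'X', 'F'] (at root)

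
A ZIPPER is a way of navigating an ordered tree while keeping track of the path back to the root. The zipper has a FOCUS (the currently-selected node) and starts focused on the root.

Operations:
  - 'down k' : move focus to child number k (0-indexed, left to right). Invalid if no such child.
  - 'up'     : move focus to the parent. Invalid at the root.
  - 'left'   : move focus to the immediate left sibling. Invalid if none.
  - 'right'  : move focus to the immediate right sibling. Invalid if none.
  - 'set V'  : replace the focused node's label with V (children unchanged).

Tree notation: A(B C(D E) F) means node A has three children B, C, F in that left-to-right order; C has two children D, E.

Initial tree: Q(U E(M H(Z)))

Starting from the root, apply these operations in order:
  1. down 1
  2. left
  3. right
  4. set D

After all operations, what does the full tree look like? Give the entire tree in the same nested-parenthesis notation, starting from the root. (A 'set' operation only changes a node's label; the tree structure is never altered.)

Answer: Q(U D(M H(Z)))

Derivation:
Step 1 (down 1): focus=E path=1 depth=1 children=['M', 'H'] left=['U'] right=[] parent=Q
Step 2 (left): focus=U path=0 depth=1 children=[] left=[] right=['E'] parent=Q
Step 3 (right): focus=E path=1 depth=1 children=['M', 'H'] left=['U'] right=[] parent=Q
Step 4 (set D): focus=D path=1 depth=1 children=['M', 'H'] left=['U'] right=[] parent=Q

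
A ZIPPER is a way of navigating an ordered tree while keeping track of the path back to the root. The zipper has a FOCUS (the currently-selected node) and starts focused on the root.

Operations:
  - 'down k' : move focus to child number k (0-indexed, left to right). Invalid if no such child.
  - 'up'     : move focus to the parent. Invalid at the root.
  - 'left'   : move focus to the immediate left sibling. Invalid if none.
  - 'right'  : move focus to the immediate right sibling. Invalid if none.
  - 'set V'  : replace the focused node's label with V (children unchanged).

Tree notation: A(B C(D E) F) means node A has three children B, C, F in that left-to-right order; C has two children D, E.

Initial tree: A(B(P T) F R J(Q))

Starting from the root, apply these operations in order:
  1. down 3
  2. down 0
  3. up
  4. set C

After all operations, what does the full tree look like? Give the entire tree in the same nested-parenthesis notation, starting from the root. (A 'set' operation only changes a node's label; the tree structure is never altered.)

Step 1 (down 3): focus=J path=3 depth=1 children=['Q'] left=['B', 'F', 'R'] right=[] parent=A
Step 2 (down 0): focus=Q path=3/0 depth=2 children=[] left=[] right=[] parent=J
Step 3 (up): focus=J path=3 depth=1 children=['Q'] left=['B', 'F', 'R'] right=[] parent=A
Step 4 (set C): focus=C path=3 depth=1 children=['Q'] left=['B', 'F', 'R'] right=[] parent=A

Answer: A(B(P T) F R C(Q))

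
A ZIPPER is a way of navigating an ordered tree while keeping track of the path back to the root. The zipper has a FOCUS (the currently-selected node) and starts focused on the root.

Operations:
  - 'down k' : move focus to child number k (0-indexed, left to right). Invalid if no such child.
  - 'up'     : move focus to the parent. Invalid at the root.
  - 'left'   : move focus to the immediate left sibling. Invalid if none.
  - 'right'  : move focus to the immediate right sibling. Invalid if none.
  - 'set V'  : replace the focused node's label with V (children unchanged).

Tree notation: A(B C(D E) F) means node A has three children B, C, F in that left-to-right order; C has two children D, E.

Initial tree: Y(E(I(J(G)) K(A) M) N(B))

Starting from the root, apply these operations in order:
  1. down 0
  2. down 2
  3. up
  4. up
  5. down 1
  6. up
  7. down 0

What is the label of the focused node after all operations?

Step 1 (down 0): focus=E path=0 depth=1 children=['I', 'K', 'M'] left=[] right=['N'] parent=Y
Step 2 (down 2): focus=M path=0/2 depth=2 children=[] left=['I', 'K'] right=[] parent=E
Step 3 (up): focus=E path=0 depth=1 children=['I', 'K', 'M'] left=[] right=['N'] parent=Y
Step 4 (up): focus=Y path=root depth=0 children=['E', 'N'] (at root)
Step 5 (down 1): focus=N path=1 depth=1 children=['B'] left=['E'] right=[] parent=Y
Step 6 (up): focus=Y path=root depth=0 children=['E', 'N'] (at root)
Step 7 (down 0): focus=E path=0 depth=1 children=['I', 'K', 'M'] left=[] right=['N'] parent=Y

Answer: E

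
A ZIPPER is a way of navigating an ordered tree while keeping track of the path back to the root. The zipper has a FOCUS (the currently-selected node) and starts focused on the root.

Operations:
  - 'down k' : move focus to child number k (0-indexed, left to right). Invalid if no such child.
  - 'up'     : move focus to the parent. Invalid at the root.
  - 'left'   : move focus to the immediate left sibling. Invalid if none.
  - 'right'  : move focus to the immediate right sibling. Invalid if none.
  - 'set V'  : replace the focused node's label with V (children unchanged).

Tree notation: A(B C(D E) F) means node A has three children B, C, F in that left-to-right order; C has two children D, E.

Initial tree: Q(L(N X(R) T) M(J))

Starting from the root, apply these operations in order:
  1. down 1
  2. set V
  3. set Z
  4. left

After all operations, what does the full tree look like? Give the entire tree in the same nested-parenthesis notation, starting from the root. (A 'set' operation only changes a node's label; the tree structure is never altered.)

Answer: Q(L(N X(R) T) Z(J))

Derivation:
Step 1 (down 1): focus=M path=1 depth=1 children=['J'] left=['L'] right=[] parent=Q
Step 2 (set V): focus=V path=1 depth=1 children=['J'] left=['L'] right=[] parent=Q
Step 3 (set Z): focus=Z path=1 depth=1 children=['J'] left=['L'] right=[] parent=Q
Step 4 (left): focus=L path=0 depth=1 children=['N', 'X', 'T'] left=[] right=['Z'] parent=Q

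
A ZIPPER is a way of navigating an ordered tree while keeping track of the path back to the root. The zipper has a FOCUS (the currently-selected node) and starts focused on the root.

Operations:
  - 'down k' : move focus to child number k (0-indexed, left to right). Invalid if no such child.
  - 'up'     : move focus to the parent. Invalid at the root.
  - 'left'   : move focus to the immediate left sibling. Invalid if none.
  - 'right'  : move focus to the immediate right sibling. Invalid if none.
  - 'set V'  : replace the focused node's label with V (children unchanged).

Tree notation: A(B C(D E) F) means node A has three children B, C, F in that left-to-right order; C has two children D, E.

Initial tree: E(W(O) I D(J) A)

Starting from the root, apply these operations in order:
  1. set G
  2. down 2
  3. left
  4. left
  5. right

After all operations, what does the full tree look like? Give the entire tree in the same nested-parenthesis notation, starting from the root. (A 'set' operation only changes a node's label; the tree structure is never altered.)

Answer: G(W(O) I D(J) A)

Derivation:
Step 1 (set G): focus=G path=root depth=0 children=['W', 'I', 'D', 'A'] (at root)
Step 2 (down 2): focus=D path=2 depth=1 children=['J'] left=['W', 'I'] right=['A'] parent=G
Step 3 (left): focus=I path=1 depth=1 children=[] left=['W'] right=['D', 'A'] parent=G
Step 4 (left): focus=W path=0 depth=1 children=['O'] left=[] right=['I', 'D', 'A'] parent=G
Step 5 (right): focus=I path=1 depth=1 children=[] left=['W'] right=['D', 'A'] parent=G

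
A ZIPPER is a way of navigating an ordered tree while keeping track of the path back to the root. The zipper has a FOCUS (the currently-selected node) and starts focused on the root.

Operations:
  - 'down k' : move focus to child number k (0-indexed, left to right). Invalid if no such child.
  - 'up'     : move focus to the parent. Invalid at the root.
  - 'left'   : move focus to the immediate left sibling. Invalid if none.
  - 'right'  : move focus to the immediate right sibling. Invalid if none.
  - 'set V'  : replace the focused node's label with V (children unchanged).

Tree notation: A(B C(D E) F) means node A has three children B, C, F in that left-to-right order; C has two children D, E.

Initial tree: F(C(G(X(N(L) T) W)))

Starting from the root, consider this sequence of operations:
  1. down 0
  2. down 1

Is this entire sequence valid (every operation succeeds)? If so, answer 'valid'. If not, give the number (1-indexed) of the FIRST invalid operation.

Answer: 2

Derivation:
Step 1 (down 0): focus=C path=0 depth=1 children=['G'] left=[] right=[] parent=F
Step 2 (down 1): INVALID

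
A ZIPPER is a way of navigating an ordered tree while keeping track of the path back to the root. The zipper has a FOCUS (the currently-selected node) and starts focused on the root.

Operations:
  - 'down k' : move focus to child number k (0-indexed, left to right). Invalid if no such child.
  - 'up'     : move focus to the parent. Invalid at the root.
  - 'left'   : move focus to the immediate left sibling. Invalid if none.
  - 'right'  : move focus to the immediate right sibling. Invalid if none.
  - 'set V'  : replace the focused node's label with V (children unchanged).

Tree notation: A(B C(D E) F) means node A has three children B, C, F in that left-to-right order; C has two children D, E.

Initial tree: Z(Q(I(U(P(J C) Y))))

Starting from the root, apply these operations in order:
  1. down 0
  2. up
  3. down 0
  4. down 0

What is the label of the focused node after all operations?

Step 1 (down 0): focus=Q path=0 depth=1 children=['I'] left=[] right=[] parent=Z
Step 2 (up): focus=Z path=root depth=0 children=['Q'] (at root)
Step 3 (down 0): focus=Q path=0 depth=1 children=['I'] left=[] right=[] parent=Z
Step 4 (down 0): focus=I path=0/0 depth=2 children=['U'] left=[] right=[] parent=Q

Answer: I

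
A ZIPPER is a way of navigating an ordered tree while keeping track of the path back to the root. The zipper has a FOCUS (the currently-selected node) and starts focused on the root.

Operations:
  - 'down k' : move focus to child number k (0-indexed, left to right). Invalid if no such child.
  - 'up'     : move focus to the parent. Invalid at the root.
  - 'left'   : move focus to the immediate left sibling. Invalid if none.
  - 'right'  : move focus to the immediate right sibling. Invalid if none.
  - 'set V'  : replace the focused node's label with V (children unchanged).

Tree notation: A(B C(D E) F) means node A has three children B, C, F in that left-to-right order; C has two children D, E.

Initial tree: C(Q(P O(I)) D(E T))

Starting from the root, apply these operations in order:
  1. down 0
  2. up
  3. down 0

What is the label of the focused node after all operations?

Answer: Q

Derivation:
Step 1 (down 0): focus=Q path=0 depth=1 children=['P', 'O'] left=[] right=['D'] parent=C
Step 2 (up): focus=C path=root depth=0 children=['Q', 'D'] (at root)
Step 3 (down 0): focus=Q path=0 depth=1 children=['P', 'O'] left=[] right=['D'] parent=C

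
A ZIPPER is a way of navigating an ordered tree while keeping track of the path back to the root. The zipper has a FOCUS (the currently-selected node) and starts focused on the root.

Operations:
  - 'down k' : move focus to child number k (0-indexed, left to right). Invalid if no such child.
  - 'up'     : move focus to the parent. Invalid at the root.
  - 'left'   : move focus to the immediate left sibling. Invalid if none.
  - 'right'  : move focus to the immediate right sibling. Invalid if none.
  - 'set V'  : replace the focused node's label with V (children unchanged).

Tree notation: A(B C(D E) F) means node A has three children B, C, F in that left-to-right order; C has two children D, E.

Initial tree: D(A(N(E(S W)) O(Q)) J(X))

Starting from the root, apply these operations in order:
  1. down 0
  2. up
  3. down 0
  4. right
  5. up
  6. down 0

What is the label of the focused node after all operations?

Step 1 (down 0): focus=A path=0 depth=1 children=['N', 'O'] left=[] right=['J'] parent=D
Step 2 (up): focus=D path=root depth=0 children=['A', 'J'] (at root)
Step 3 (down 0): focus=A path=0 depth=1 children=['N', 'O'] left=[] right=['J'] parent=D
Step 4 (right): focus=J path=1 depth=1 children=['X'] left=['A'] right=[] parent=D
Step 5 (up): focus=D path=root depth=0 children=['A', 'J'] (at root)
Step 6 (down 0): focus=A path=0 depth=1 children=['N', 'O'] left=[] right=['J'] parent=D

Answer: A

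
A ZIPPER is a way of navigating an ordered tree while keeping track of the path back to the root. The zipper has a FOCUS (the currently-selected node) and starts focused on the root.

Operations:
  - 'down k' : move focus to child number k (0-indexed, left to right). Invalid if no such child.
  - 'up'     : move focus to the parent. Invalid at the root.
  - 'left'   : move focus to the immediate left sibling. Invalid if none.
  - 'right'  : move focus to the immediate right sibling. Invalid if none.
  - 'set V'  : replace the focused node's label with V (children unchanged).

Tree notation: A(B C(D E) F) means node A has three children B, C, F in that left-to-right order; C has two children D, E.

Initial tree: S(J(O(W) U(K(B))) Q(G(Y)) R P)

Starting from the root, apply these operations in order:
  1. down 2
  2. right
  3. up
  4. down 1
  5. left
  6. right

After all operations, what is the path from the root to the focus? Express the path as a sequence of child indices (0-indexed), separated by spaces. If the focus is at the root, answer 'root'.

Answer: 1

Derivation:
Step 1 (down 2): focus=R path=2 depth=1 children=[] left=['J', 'Q'] right=['P'] parent=S
Step 2 (right): focus=P path=3 depth=1 children=[] left=['J', 'Q', 'R'] right=[] parent=S
Step 3 (up): focus=S path=root depth=0 children=['J', 'Q', 'R', 'P'] (at root)
Step 4 (down 1): focus=Q path=1 depth=1 children=['G'] left=['J'] right=['R', 'P'] parent=S
Step 5 (left): focus=J path=0 depth=1 children=['O', 'U'] left=[] right=['Q', 'R', 'P'] parent=S
Step 6 (right): focus=Q path=1 depth=1 children=['G'] left=['J'] right=['R', 'P'] parent=S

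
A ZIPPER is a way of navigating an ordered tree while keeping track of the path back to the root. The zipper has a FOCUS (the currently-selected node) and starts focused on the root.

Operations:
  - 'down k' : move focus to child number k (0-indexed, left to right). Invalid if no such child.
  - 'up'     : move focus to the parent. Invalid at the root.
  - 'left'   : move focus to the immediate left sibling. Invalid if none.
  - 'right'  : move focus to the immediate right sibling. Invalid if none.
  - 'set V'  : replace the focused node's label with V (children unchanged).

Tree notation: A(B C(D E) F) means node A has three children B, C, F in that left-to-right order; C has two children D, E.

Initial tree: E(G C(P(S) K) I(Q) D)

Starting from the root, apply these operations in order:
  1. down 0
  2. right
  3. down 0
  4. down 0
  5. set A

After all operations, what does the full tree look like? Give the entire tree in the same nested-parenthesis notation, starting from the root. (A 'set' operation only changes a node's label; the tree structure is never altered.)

Answer: E(G C(P(A) K) I(Q) D)

Derivation:
Step 1 (down 0): focus=G path=0 depth=1 children=[] left=[] right=['C', 'I', 'D'] parent=E
Step 2 (right): focus=C path=1 depth=1 children=['P', 'K'] left=['G'] right=['I', 'D'] parent=E
Step 3 (down 0): focus=P path=1/0 depth=2 children=['S'] left=[] right=['K'] parent=C
Step 4 (down 0): focus=S path=1/0/0 depth=3 children=[] left=[] right=[] parent=P
Step 5 (set A): focus=A path=1/0/0 depth=3 children=[] left=[] right=[] parent=P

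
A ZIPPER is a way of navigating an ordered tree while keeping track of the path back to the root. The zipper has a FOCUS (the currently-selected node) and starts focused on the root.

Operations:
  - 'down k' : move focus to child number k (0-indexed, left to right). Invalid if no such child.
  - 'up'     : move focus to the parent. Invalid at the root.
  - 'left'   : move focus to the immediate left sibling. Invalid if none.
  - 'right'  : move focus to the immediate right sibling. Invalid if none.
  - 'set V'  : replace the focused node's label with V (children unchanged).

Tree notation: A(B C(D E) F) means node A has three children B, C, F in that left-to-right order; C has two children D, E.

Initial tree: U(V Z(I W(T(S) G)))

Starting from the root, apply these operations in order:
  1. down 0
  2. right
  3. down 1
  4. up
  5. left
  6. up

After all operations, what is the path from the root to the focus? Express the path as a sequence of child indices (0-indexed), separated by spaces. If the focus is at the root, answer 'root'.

Step 1 (down 0): focus=V path=0 depth=1 children=[] left=[] right=['Z'] parent=U
Step 2 (right): focus=Z path=1 depth=1 children=['I', 'W'] left=['V'] right=[] parent=U
Step 3 (down 1): focus=W path=1/1 depth=2 children=['T', 'G'] left=['I'] right=[] parent=Z
Step 4 (up): focus=Z path=1 depth=1 children=['I', 'W'] left=['V'] right=[] parent=U
Step 5 (left): focus=V path=0 depth=1 children=[] left=[] right=['Z'] parent=U
Step 6 (up): focus=U path=root depth=0 children=['V', 'Z'] (at root)

Answer: root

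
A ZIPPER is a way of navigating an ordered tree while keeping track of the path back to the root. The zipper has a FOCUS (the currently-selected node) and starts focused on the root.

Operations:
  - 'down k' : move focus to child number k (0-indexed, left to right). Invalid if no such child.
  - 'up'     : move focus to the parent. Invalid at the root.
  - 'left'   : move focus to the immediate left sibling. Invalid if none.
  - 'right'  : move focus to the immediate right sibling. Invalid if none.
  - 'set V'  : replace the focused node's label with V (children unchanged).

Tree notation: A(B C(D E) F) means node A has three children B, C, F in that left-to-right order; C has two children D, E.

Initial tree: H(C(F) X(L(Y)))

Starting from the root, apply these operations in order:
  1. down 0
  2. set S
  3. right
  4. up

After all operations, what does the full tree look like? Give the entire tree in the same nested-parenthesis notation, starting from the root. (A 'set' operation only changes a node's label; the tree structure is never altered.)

Answer: H(S(F) X(L(Y)))

Derivation:
Step 1 (down 0): focus=C path=0 depth=1 children=['F'] left=[] right=['X'] parent=H
Step 2 (set S): focus=S path=0 depth=1 children=['F'] left=[] right=['X'] parent=H
Step 3 (right): focus=X path=1 depth=1 children=['L'] left=['S'] right=[] parent=H
Step 4 (up): focus=H path=root depth=0 children=['S', 'X'] (at root)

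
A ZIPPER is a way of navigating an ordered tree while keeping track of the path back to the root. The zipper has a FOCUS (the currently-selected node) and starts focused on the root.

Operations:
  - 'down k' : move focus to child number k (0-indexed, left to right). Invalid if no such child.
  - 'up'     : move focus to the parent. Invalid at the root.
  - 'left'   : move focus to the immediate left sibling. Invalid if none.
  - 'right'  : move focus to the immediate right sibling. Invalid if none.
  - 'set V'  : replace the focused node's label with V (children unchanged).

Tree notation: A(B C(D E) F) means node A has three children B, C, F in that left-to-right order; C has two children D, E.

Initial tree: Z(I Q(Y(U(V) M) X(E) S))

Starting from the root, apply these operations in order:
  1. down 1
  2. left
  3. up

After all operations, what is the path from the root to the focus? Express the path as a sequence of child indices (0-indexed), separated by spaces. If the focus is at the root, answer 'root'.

Step 1 (down 1): focus=Q path=1 depth=1 children=['Y', 'X', 'S'] left=['I'] right=[] parent=Z
Step 2 (left): focus=I path=0 depth=1 children=[] left=[] right=['Q'] parent=Z
Step 3 (up): focus=Z path=root depth=0 children=['I', 'Q'] (at root)

Answer: root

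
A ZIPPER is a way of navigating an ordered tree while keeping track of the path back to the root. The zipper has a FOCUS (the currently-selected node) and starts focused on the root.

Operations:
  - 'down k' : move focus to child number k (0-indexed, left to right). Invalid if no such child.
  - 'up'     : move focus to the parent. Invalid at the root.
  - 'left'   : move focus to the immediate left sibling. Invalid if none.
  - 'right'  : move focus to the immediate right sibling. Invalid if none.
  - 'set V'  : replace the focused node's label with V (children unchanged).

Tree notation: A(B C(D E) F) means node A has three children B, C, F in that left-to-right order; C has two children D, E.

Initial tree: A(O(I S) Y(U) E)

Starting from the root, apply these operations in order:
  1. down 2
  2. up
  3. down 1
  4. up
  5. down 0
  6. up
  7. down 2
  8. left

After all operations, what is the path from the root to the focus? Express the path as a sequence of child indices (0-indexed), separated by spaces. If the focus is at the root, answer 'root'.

Step 1 (down 2): focus=E path=2 depth=1 children=[] left=['O', 'Y'] right=[] parent=A
Step 2 (up): focus=A path=root depth=0 children=['O', 'Y', 'E'] (at root)
Step 3 (down 1): focus=Y path=1 depth=1 children=['U'] left=['O'] right=['E'] parent=A
Step 4 (up): focus=A path=root depth=0 children=['O', 'Y', 'E'] (at root)
Step 5 (down 0): focus=O path=0 depth=1 children=['I', 'S'] left=[] right=['Y', 'E'] parent=A
Step 6 (up): focus=A path=root depth=0 children=['O', 'Y', 'E'] (at root)
Step 7 (down 2): focus=E path=2 depth=1 children=[] left=['O', 'Y'] right=[] parent=A
Step 8 (left): focus=Y path=1 depth=1 children=['U'] left=['O'] right=['E'] parent=A

Answer: 1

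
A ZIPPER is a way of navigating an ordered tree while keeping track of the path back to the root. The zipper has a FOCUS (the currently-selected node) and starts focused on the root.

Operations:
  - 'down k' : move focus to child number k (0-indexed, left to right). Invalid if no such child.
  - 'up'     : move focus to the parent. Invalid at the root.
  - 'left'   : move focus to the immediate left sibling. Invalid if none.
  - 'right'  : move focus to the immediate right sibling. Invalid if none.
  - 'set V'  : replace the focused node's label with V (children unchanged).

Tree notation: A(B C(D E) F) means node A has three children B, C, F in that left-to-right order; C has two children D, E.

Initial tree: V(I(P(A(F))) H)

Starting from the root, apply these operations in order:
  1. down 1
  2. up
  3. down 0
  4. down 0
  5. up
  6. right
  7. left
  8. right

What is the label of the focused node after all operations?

Answer: H

Derivation:
Step 1 (down 1): focus=H path=1 depth=1 children=[] left=['I'] right=[] parent=V
Step 2 (up): focus=V path=root depth=0 children=['I', 'H'] (at root)
Step 3 (down 0): focus=I path=0 depth=1 children=['P'] left=[] right=['H'] parent=V
Step 4 (down 0): focus=P path=0/0 depth=2 children=['A'] left=[] right=[] parent=I
Step 5 (up): focus=I path=0 depth=1 children=['P'] left=[] right=['H'] parent=V
Step 6 (right): focus=H path=1 depth=1 children=[] left=['I'] right=[] parent=V
Step 7 (left): focus=I path=0 depth=1 children=['P'] left=[] right=['H'] parent=V
Step 8 (right): focus=H path=1 depth=1 children=[] left=['I'] right=[] parent=V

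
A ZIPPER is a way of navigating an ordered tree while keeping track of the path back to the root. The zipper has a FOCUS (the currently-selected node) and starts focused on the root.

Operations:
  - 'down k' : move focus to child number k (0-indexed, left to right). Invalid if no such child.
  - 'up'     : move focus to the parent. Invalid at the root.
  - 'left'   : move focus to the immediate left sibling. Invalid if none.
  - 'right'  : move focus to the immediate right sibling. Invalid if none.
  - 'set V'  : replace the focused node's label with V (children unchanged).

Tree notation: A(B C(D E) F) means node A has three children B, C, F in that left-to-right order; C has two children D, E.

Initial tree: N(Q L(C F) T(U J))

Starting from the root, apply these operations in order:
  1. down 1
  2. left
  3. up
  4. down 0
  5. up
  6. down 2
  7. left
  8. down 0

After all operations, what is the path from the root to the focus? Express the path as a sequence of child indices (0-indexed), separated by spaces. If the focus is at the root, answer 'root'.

Step 1 (down 1): focus=L path=1 depth=1 children=['C', 'F'] left=['Q'] right=['T'] parent=N
Step 2 (left): focus=Q path=0 depth=1 children=[] left=[] right=['L', 'T'] parent=N
Step 3 (up): focus=N path=root depth=0 children=['Q', 'L', 'T'] (at root)
Step 4 (down 0): focus=Q path=0 depth=1 children=[] left=[] right=['L', 'T'] parent=N
Step 5 (up): focus=N path=root depth=0 children=['Q', 'L', 'T'] (at root)
Step 6 (down 2): focus=T path=2 depth=1 children=['U', 'J'] left=['Q', 'L'] right=[] parent=N
Step 7 (left): focus=L path=1 depth=1 children=['C', 'F'] left=['Q'] right=['T'] parent=N
Step 8 (down 0): focus=C path=1/0 depth=2 children=[] left=[] right=['F'] parent=L

Answer: 1 0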